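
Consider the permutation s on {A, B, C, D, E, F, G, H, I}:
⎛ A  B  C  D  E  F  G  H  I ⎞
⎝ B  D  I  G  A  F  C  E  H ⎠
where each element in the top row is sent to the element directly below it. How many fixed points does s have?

The fixed points (elements with s(x) = x) are {F}, so there is 1.

1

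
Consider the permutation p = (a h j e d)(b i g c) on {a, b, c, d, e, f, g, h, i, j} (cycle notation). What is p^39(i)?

i lies in the 4-cycle (b i g c).
Powers repeat with period 4 on this cycle, and 39 mod 4 = 3, so p^39(i) = p^3(i).
Advancing 3 steps from i: i → g → c → b.

b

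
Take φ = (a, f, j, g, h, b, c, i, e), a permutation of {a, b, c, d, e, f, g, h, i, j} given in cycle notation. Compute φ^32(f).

f lies in the 9-cycle (a, f, j, g, h, b, c, i, e).
On a 9-cycle, φ^9 is the identity, so φ^32 = φ^5 there (32 ≡ 5 mod 9).
Advancing 5 steps from f: f → j → g → h → b → c.

c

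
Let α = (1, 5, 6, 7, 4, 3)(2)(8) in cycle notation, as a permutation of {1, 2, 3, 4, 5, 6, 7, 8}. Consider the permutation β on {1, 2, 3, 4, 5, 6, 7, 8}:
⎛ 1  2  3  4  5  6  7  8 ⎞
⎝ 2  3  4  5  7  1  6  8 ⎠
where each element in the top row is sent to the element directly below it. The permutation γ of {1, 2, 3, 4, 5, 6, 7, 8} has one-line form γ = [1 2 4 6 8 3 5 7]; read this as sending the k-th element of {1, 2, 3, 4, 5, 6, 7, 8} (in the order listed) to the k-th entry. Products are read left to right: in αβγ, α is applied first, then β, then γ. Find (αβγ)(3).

Chase 3: α(3) = 1; β(1) = 2; γ(2) = 2. Hence (αβγ)(3) = 2.

2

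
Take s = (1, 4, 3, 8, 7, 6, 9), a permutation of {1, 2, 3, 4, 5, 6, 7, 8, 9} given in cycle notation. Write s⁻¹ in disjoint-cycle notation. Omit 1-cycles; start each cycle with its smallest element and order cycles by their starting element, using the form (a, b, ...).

If s sends a → b within a cycle, s⁻¹ sends b → a; equivalently, reverse each cycle.
After reversing and putting each cycle's least element first, s⁻¹ = (1, 9, 6, 7, 8, 3, 4).

(1, 9, 6, 7, 8, 3, 4)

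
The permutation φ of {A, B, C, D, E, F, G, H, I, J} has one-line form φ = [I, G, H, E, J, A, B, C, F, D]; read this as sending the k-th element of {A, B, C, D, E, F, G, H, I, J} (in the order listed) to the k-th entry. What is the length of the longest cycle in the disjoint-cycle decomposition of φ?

Decomposing into disjoint cycles gives (A I F)(B G)(C H)(D E J); the longest has length 3.

3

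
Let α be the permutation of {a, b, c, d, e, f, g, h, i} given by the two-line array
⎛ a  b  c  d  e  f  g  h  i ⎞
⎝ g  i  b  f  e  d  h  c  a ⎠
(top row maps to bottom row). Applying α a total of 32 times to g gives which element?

c

Tracing g → h → … returns to g after 6 steps, so g lies in a 6-cycle (a, g, h, c, b, i).
On a 6-cycle, α^6 is the identity, so α^32 = α^2 there (32 ≡ 2 mod 6).
Advancing 2 steps from g: g → h → c.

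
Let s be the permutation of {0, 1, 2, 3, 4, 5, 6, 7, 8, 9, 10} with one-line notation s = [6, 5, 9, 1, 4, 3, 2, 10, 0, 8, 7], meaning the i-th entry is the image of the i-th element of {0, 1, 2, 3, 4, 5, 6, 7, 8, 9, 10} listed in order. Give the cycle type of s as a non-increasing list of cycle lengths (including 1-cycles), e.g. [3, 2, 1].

[5, 3, 2, 1]

The disjoint cycles are (0 6 2 9 8)(1 5 3)(4)(7 10), with lengths 5, 3, 2, 1 in non-increasing order.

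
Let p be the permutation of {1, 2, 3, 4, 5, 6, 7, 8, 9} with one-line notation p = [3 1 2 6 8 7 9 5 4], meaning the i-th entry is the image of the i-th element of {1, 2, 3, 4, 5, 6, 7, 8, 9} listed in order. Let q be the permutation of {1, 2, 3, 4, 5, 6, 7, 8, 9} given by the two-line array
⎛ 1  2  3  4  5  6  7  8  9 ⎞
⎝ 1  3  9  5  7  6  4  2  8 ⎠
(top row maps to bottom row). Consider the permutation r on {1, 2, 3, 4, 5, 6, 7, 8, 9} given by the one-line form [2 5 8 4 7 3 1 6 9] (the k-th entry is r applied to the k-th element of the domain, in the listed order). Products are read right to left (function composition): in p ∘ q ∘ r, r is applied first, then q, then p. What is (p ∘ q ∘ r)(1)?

2

Chase 1: r(1) = 2; q(2) = 3; p(3) = 2. Hence (p ∘ q ∘ r)(1) = 2.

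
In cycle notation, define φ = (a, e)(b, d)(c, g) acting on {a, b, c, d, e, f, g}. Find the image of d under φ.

b

Within (b, d), d ↦ b.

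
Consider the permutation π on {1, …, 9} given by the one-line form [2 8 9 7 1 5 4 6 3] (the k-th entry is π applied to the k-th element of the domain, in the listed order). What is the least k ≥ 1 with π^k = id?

10

Decomposing into disjoint cycles gives cycle lengths 5, 2, 2.
The order of π is the least common multiple of its cycle lengths: lcm(5, 2, 2) = 10.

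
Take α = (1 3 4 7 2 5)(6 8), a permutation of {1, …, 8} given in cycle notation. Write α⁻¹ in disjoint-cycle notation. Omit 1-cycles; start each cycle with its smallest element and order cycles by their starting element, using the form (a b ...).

(1 5 2 7 4 3)(6 8)

Inverting a permutation written in cycle notation just reverses the order within every cycle.
After reversing and putting each cycle's least element first, α⁻¹ = (1 5 2 7 4 3)(6 8).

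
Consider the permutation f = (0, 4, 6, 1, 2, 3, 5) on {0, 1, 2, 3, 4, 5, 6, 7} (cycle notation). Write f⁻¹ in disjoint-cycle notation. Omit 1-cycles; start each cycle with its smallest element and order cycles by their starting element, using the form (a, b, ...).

The inverse reverses each cycle.
Reversing each cycle of f and rotating so the smallest element leads gives (0, 5, 3, 2, 1, 6, 4).

(0, 5, 3, 2, 1, 6, 4)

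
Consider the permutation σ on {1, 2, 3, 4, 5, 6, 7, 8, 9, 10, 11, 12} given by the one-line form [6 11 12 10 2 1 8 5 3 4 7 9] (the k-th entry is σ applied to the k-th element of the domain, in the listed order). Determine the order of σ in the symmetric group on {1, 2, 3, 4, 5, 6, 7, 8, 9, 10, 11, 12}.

Writing σ as disjoint cycles, the cycle lengths are 5, 3, 2, 2.
The order is lcm(5, 3, 2, 2) = 30.

30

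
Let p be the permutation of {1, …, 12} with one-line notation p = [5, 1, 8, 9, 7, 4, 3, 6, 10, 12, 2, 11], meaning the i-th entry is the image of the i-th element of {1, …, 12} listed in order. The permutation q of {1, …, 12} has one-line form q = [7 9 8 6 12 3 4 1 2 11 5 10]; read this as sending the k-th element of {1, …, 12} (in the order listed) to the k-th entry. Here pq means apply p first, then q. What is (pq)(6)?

(pq)(6) = q(p(6)). p(6) = 4, then q(4) = 6. So (pq)(6) = 6.

6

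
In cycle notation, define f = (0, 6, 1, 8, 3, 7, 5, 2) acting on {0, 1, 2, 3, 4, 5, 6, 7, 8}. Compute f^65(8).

8 lies in the 8-cycle (0, 6, 1, 8, 3, 7, 5, 2).
Since the cycle has length 8, f^65 acts on it the same as f^1 (65 mod 8 = 1).
Advancing 1 step from 8: 8 → 3.

3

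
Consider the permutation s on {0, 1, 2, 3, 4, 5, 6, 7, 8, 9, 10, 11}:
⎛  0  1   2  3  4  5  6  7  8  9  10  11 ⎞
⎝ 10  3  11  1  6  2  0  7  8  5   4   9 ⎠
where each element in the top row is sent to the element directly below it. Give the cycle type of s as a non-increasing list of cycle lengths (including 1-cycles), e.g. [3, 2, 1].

[4, 4, 2, 1, 1]

The disjoint cycles are (0, 10, 4, 6)(1, 3)(2, 11, 9, 5)(7)(8), with lengths 4, 4, 2, 1, 1 in non-increasing order.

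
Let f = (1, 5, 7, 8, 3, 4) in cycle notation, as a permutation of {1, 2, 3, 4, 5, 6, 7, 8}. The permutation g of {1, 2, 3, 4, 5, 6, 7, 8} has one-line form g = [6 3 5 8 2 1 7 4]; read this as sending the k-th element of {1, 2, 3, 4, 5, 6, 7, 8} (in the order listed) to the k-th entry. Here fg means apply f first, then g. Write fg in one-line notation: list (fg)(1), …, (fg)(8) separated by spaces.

2 3 8 6 7 1 4 5

Chase each element through f then g: 1 → 5 → 2; 2 → 2 → 3; 3 → 4 → 8; 4 → 1 → 6; 5 → 7 → 7; 6 → 6 → 1; 7 → 8 → 4; 8 → 3 → 5.
Collecting the images, fg = [2 3 8 6 7 1 4 5].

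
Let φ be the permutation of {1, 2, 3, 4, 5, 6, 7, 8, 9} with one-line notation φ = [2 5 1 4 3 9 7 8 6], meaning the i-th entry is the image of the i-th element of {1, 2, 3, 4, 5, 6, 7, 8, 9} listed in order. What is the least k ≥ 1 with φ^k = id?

Writing φ as disjoint cycles, the cycle lengths are 4, 2, 1, 1, 1.
The order of φ is the least common multiple of its cycle lengths: lcm(4, 2) = 4.

4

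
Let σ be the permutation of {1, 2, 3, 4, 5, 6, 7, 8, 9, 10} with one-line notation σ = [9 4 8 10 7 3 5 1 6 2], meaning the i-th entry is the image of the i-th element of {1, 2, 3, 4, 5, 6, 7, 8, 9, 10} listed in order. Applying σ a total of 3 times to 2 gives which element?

Tracing 2 → 4 → … returns to 2 after 3 steps, so 2 lies in a 3-cycle (2, 4, 10).
Since the cycle has length 3, σ^3 acts on it the same as σ^0 (3 mod 3 = 0).
So σ^3(2) = 2.

2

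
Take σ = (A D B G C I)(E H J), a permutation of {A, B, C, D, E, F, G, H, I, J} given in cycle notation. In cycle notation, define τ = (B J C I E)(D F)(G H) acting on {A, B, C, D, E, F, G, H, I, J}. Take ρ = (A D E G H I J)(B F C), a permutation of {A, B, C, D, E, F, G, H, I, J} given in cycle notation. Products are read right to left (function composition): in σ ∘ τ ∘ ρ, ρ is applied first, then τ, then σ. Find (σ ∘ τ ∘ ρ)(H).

H

Apply the permutations in order: ρ(H) = I, then τ(I) = E, then σ(E) = H. So (σ ∘ τ ∘ ρ)(H) = H.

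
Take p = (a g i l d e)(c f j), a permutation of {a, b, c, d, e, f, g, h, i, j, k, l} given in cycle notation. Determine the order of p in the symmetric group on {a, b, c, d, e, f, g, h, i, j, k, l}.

6

The disjoint cycles have lengths 6, 3, 1, 1, 1.
The order of p is the least common multiple of its cycle lengths: lcm(6, 3) = 6.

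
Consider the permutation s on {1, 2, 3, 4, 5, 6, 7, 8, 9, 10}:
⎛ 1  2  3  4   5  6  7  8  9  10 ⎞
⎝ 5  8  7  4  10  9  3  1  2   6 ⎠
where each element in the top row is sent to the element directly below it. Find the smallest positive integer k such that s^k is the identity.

14

Decomposing into disjoint cycles gives cycle lengths 7, 2, 1.
The order is lcm(7, 2) = 14.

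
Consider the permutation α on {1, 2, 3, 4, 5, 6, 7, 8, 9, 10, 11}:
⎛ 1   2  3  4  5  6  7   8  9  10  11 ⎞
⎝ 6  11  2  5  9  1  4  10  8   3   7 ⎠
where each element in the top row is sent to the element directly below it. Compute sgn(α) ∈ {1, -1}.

In disjoint-cycle form the cycle lengths are 9, 2.
A cycle is odd iff its length is even; α has 1 even-length cycle, so sgn(α) = (−1)^1 and α is odd.

-1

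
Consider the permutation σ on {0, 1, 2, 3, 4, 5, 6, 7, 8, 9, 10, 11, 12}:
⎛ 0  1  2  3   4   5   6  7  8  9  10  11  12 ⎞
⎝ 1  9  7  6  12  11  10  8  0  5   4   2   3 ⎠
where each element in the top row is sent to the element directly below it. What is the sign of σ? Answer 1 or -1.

In disjoint-cycle form the cycle lengths are 8, 5.
A cycle of length ℓ contributes ℓ−1 transpositions, so σ is a product of 7 + 4 = 11 transpositions — odd.

-1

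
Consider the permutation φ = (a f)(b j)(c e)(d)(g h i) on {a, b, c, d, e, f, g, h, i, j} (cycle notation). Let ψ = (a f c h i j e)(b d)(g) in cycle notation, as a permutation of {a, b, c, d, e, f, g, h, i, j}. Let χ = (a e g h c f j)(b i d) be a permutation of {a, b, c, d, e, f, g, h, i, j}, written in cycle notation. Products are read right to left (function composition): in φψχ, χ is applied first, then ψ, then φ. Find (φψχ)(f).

c

Apply the permutations in order: χ(f) = j, then ψ(j) = e, then φ(e) = c. So (φψχ)(f) = c.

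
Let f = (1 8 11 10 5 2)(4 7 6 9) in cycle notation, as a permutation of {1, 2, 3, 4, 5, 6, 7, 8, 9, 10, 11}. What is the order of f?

The cycle type of f is (6, 4, 1).
The order of f is the least common multiple of its cycle lengths: lcm(6, 4) = 12.

12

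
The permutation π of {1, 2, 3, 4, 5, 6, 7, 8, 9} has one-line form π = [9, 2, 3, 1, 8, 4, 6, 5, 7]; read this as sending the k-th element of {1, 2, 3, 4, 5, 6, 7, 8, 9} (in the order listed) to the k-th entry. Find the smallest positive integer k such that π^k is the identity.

10

Writing π as disjoint cycles, the cycle lengths are 5, 2, 1, 1.
The order of π is the least common multiple of its cycle lengths: lcm(5, 2) = 10.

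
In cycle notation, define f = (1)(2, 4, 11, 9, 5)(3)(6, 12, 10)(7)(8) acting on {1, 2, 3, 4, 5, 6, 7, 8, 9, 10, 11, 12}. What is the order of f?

The disjoint cycles have lengths 5, 3, 1, 1, 1, 1.
Since disjoint cycles commute, ord(f) = lcm(5, 3) = 15.

15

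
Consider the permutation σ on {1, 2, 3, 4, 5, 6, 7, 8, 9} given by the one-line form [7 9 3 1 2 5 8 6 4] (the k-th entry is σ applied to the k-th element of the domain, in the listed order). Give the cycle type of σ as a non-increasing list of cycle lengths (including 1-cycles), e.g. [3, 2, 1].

The disjoint cycles are (1 7 8 6 5 2 9 4)(3), with lengths 8, 1 in non-increasing order.

[8, 1]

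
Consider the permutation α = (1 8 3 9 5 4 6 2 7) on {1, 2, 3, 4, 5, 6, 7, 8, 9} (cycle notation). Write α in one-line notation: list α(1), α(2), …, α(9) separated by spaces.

Each element maps to the next entry in its cycle (wrapping to the front): 1↦8, 2↦7, 3↦9, 4↦6, 5↦4, 6↦2, 7↦1, 8↦3, 9↦5.
So the one-line form is 8 7 9 6 4 2 1 3 5.

8 7 9 6 4 2 1 3 5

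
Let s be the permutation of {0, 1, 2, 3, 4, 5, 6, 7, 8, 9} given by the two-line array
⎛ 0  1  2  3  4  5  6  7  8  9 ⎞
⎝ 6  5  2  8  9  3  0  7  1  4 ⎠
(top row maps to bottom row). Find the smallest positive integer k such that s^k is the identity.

Decomposing into disjoint cycles gives cycle lengths 4, 2, 2, 1, 1.
The order of s is the least common multiple of its cycle lengths: lcm(4, 2, 2) = 4.

4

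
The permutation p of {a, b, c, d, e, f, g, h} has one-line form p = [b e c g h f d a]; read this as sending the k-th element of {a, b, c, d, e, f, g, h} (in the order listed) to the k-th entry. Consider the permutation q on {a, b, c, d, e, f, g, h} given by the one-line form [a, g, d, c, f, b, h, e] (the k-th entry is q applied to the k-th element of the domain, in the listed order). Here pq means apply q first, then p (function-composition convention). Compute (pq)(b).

d

(pq)(b) = p(q(b)). q(b) = g, then p(g) = d. So (pq)(b) = d.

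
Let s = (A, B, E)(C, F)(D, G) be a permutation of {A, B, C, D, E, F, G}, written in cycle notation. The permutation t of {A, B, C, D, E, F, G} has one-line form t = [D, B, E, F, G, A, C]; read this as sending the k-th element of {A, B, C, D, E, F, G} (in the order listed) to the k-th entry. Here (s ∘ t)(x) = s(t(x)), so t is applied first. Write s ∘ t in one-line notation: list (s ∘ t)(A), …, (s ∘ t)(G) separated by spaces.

Chase each element through t then s: A → D → G; B → B → E; C → E → A; D → F → C; E → G → D; F → A → B; G → C → F.
So s ∘ t in one-line form is G E A C D B F.

G E A C D B F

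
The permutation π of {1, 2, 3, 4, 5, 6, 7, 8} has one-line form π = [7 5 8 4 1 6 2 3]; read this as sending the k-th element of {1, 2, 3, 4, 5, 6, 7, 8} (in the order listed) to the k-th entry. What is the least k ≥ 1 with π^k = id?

4

Writing π as disjoint cycles, the cycle lengths are 4, 2, 1, 1.
The order of π is the least common multiple of its cycle lengths: lcm(4, 2) = 4.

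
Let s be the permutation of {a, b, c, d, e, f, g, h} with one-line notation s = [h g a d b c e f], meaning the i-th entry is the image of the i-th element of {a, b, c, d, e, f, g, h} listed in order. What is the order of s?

The disjoint-cycle form of s has cycle lengths 4, 3, 1.
The order of s is the least common multiple of its cycle lengths: lcm(4, 3) = 12.

12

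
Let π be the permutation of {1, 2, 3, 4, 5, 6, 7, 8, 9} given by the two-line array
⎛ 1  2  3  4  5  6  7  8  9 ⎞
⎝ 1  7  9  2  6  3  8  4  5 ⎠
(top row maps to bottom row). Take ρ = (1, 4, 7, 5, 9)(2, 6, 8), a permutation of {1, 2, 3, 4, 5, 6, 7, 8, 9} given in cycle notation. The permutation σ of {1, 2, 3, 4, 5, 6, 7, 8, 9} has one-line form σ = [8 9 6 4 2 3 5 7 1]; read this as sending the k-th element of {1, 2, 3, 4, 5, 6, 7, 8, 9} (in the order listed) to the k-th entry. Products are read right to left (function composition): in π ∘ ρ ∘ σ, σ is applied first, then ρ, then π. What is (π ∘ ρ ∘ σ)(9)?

2

Chase 9: σ(9) = 1; ρ(1) = 4; π(4) = 2. Hence (π ∘ ρ ∘ σ)(9) = 2.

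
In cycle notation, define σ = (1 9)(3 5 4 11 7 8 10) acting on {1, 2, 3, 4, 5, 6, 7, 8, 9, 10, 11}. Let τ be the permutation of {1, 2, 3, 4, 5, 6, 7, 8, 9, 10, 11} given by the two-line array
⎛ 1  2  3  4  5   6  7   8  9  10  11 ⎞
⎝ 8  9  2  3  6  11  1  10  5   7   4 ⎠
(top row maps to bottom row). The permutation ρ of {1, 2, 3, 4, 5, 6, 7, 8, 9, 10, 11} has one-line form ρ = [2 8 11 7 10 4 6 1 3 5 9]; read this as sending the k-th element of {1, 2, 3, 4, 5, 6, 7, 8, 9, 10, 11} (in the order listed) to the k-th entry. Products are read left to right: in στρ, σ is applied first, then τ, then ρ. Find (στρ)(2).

3

(στρ)(2) = ρ(τ(σ(2))). σ(2) = 2, then τ(2) = 9, then ρ(9) = 3, so the result is 3.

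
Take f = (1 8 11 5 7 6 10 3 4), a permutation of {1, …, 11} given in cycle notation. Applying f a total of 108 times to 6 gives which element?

6 lies in the 9-cycle (1 8 11 5 7 6 10 3 4).
Since the cycle has length 9, f^108 acts on it the same as f^0 (108 mod 9 = 0).
So f^108(6) = 6.

6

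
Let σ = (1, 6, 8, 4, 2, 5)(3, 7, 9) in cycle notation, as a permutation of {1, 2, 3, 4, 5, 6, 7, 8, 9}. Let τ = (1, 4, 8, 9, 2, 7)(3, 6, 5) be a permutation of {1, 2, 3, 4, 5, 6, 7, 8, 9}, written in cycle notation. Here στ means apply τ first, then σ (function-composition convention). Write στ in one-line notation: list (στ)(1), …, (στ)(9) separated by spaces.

2 9 8 4 7 1 6 3 5

(στ)(x) = σ(τ(x)). Computing each image: σ(τ(1)) = σ(4) = 2, σ(τ(2)) = σ(7) = 9, σ(τ(3)) = σ(6) = 8, σ(τ(4)) = σ(8) = 4, σ(τ(5)) = σ(3) = 7, σ(τ(6)) = σ(5) = 1, σ(τ(7)) = σ(1) = 6, σ(τ(8)) = σ(9) = 3, σ(τ(9)) = σ(2) = 5.
Hence στ = [2 9 8 4 7 1 6 3 5].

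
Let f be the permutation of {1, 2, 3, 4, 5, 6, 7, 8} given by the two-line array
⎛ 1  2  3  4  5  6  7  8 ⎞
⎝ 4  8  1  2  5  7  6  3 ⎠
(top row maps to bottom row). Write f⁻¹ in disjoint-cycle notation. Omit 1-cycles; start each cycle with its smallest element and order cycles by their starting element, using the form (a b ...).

First write f in disjoint cycles: (1 4 2 8 3)(6 7).
The inverse reverses every cycle; in canonical form, f⁻¹ = (1 3 8 2 4)(6 7).

(1 3 8 2 4)(6 7)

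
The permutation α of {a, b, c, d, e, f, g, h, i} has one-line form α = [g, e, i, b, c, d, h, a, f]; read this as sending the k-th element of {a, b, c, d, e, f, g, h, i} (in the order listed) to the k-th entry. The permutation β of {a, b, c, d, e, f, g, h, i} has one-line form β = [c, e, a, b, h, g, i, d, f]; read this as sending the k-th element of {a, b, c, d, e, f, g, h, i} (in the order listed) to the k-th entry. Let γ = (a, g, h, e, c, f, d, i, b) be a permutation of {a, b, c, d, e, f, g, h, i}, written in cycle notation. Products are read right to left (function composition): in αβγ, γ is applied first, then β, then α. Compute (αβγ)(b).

i

(αβγ)(b) = α(β(γ(b))). γ(b) = a, then β(a) = c, then α(c) = i, so the result is i.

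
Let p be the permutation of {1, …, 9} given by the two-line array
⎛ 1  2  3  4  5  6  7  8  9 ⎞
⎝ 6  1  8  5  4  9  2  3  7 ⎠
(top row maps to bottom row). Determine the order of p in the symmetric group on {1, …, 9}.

10

Writing p as disjoint cycles, the cycle lengths are 5, 2, 2.
The order is lcm(5, 2, 2) = 10.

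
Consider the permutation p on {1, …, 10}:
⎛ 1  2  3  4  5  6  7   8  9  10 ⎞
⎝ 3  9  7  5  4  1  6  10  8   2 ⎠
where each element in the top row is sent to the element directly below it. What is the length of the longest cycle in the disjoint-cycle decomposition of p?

4

Decomposing into disjoint cycles gives (1, 3, 7, 6)(2, 9, 8, 10)(4, 5); the longest has length 4.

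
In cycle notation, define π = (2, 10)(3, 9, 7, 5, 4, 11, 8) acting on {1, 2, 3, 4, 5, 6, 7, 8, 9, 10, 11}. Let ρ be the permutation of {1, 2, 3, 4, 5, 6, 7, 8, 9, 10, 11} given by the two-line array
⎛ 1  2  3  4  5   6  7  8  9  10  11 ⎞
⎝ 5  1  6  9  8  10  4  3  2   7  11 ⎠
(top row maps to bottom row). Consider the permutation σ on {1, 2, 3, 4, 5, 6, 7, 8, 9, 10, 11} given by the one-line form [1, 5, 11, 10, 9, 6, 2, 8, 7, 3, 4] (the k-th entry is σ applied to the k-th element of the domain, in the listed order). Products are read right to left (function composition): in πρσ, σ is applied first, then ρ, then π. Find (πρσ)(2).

3

Apply the permutations in order: σ(2) = 5, then ρ(5) = 8, then π(8) = 3. So (πρσ)(2) = 3.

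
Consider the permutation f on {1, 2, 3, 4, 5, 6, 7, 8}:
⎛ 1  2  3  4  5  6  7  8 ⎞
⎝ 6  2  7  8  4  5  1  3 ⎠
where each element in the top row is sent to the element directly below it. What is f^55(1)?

7

Tracing 1 → 6 → … returns to 1 after 7 steps, so 1 lies in a 7-cycle (1, 6, 5, 4, 8, 3, 7).
Powers repeat with period 7 on this cycle, and 55 mod 7 = 6, so f^55(1) = f^6(1).
Advancing 6 steps from 1: 1 → 6 → 5 → 4 → 8 → 3 → 7.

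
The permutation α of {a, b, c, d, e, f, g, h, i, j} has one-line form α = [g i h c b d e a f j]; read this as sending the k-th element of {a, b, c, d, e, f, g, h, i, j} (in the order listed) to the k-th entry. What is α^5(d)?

Tracing d → c → … returns to d after 9 steps, so d lies in a 9-cycle (a g e b i f d c h).
Advancing 5 steps from d: d → c → h → a → g → e.

e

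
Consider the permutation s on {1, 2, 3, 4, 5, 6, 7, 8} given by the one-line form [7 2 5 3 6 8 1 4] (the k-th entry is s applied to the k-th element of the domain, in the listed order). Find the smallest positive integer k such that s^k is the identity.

10

Writing s as disjoint cycles, the cycle lengths are 5, 2, 1.
The order of s is the least common multiple of its cycle lengths: lcm(5, 2) = 10.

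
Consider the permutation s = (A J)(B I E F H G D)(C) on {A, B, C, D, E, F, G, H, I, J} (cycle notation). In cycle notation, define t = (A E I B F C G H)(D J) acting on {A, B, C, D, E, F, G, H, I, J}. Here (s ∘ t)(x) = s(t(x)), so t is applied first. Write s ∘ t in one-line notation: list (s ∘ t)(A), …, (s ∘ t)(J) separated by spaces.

(s ∘ t)(x) = s(t(x)). Computing each image: s(t(A)) = s(E) = F, s(t(B)) = s(F) = H, s(t(C)) = s(G) = D, s(t(D)) = s(J) = A, s(t(E)) = s(I) = E, s(t(F)) = s(C) = C, s(t(G)) = s(H) = G, s(t(H)) = s(A) = J, s(t(I)) = s(B) = I, s(t(J)) = s(D) = B.
Hence s ∘ t = [F H D A E C G J I B].

F H D A E C G J I B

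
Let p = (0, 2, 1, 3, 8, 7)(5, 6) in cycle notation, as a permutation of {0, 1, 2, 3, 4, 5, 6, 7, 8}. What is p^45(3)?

3 lies in the 6-cycle (0, 2, 1, 3, 8, 7).
Powers repeat with period 6 on this cycle, and 45 mod 6 = 3, so p^45(3) = p^3(3).
Advancing 3 steps from 3: 3 → 8 → 7 → 0.

0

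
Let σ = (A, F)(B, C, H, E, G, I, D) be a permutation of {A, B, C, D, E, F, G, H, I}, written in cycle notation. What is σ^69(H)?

C

H lies in the 7-cycle (B, C, H, E, G, I, D).
Powers repeat with period 7 on this cycle, and 69 mod 7 = 6, so σ^69(H) = σ^6(H).
Stepping 6 places around the cycle: H → E → G → I → D → B → C.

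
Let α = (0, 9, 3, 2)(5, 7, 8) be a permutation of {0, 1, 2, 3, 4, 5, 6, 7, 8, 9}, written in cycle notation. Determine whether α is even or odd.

The cycle lengths are 4, 3, 1, 1, 1.
A cycle of length ℓ contributes ℓ−1 transpositions, so α is a product of 3 + 2 = 5 transpositions — odd.

odd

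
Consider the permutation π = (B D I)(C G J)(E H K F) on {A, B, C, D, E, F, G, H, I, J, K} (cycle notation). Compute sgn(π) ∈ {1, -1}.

The cycle lengths are 4, 3, 3, 1.
A cycle of length ℓ contributes ℓ−1 transpositions, so π is a product of 3 + 2 + 2 = 7 transpositions — odd.

-1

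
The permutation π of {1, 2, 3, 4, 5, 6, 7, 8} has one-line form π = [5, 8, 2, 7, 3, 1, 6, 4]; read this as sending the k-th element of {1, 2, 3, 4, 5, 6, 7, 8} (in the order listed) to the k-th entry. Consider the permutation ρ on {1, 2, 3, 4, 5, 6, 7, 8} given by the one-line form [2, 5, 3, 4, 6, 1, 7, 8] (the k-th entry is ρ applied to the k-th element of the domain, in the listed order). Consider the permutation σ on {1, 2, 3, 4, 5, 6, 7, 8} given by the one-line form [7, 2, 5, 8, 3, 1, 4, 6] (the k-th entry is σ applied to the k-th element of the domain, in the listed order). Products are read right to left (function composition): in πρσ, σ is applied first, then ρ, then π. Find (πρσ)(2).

(πρσ)(2) = π(ρ(σ(2))). σ(2) = 2, then ρ(2) = 5, then π(5) = 3, so the result is 3.

3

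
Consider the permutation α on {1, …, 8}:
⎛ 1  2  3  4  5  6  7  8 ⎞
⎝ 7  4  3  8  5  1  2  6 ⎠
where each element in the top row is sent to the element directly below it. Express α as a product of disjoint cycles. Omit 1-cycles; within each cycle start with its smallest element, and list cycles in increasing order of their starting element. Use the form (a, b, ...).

From 1: 1 → 7 → 2 → 4 → 8 → 6 → 1, closing the cycle (1, 7, 2, 4, 8, 6).
Repeating from the next unused element and collecting all non-trivial cycles gives (1, 7, 2, 4, 8, 6).

(1, 7, 2, 4, 8, 6)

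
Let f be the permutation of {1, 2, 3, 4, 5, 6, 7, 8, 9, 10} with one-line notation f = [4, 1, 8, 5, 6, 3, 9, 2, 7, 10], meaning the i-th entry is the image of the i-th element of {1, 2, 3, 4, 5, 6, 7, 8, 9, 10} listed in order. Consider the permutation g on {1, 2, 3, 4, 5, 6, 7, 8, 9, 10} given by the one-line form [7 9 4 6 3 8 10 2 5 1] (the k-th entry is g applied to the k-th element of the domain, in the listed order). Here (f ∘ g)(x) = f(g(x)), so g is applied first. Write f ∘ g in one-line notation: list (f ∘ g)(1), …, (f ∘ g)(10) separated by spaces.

Chase each element through g then f: 1 → 7 → 9; 2 → 9 → 7; 3 → 4 → 5; 4 → 6 → 3; 5 → 3 → 8; 6 → 8 → 2; 7 → 10 → 10; 8 → 2 → 1; 9 → 5 → 6; 10 → 1 → 4.
So f ∘ g in one-line form is 9 7 5 3 8 2 10 1 6 4.

9 7 5 3 8 2 10 1 6 4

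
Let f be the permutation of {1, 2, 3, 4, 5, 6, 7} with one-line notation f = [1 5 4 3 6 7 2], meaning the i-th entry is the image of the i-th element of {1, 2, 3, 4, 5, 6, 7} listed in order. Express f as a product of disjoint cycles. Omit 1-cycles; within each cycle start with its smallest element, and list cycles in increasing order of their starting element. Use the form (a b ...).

Start at 2 and follow images: 2 → 5 → 6 → 7 → 2, giving the cycle (2 5 6 7).
Repeating from the next unused element and collecting all non-trivial cycles gives (2 5 6 7)(3 4).

(2 5 6 7)(3 4)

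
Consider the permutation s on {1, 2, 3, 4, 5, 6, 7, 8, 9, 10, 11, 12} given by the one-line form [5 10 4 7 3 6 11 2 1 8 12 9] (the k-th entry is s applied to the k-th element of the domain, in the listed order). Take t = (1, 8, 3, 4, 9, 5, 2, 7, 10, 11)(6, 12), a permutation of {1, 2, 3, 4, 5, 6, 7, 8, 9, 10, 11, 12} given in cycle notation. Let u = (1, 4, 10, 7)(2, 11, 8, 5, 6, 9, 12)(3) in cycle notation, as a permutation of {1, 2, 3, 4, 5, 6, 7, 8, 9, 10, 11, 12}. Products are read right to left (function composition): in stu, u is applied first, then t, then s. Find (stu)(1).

1

Apply the permutations in order: u(1) = 4, then t(4) = 9, then s(9) = 1. So (stu)(1) = 1.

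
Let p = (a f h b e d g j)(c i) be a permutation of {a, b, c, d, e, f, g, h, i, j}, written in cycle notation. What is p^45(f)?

g

f lies in the 8-cycle (a f h b e d g j).
Powers repeat with period 8 on this cycle, and 45 mod 8 = 5, so p^45(f) = p^5(f).
Advancing 5 steps from f: f → h → b → e → d → g.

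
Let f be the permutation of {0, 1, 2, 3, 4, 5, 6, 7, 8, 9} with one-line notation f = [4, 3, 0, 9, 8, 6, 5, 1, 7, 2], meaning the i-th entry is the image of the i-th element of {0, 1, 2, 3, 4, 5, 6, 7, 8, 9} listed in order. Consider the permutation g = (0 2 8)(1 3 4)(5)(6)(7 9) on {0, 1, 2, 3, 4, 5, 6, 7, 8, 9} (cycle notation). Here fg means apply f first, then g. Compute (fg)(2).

(fg)(2) = g(f(2)). f(2) = 0, then g(0) = 2. So (fg)(2) = 2.

2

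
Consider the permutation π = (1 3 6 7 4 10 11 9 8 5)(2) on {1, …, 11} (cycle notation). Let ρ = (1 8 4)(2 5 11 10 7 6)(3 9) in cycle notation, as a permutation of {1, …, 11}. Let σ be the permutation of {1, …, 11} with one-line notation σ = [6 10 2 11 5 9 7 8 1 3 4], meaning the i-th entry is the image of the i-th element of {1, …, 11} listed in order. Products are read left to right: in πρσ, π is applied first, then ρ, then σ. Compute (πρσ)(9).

Chase 9: π(9) = 8; ρ(8) = 4; σ(4) = 11. Hence (πρσ)(9) = 11.

11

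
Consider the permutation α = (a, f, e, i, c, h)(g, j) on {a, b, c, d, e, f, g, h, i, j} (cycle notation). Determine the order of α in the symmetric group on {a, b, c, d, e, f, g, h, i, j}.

The cycle type of α is (6, 2, 1, 1).
The order of α is the least common multiple of its cycle lengths: lcm(6, 2) = 6.

6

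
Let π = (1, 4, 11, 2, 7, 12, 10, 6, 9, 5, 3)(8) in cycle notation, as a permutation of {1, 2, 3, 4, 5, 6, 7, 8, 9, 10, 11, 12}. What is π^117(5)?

12

5 lies in the 11-cycle (1, 4, 11, 2, 7, 12, 10, 6, 9, 5, 3).
Powers repeat with period 11 on this cycle, and 117 mod 11 = 7, so π^117(5) = π^7(5).
Advancing 7 steps from 5: 5 → 3 → 1 → 4 → 11 → 2 → 7 → 12.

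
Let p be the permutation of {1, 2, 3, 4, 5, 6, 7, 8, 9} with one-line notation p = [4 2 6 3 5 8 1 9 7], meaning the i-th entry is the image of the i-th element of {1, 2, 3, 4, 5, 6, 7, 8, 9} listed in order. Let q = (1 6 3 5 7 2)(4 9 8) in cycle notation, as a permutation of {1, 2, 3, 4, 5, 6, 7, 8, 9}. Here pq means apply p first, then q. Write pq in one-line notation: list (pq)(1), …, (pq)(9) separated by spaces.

For each element, apply p then q: 1 → 4 → 9; 2 → 2 → 1; 3 → 6 → 3; 4 → 3 → 5; 5 → 5 → 7; 6 → 8 → 4; 7 → 1 → 6; 8 → 9 → 8; 9 → 7 → 2.
So pq in one-line form is 9 1 3 5 7 4 6 8 2.

9 1 3 5 7 4 6 8 2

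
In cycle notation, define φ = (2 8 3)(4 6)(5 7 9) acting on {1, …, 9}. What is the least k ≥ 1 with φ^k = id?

The cycle type of φ is (3, 3, 2, 1).
The order is lcm(3, 3, 2) = 6.

6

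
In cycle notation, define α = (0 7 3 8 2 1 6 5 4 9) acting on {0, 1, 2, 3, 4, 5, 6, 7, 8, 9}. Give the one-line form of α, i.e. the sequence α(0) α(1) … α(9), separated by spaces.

7 6 1 8 9 4 5 3 2 0

Each element maps to the next entry in its cycle (wrapping to the front): 0↦7, 1↦6, 2↦1, 3↦8, 4↦9, 5↦4, 6↦5, 7↦3, 8↦2, 9↦0.
Listing these in domain order gives 7 6 1 8 9 4 5 3 2 0.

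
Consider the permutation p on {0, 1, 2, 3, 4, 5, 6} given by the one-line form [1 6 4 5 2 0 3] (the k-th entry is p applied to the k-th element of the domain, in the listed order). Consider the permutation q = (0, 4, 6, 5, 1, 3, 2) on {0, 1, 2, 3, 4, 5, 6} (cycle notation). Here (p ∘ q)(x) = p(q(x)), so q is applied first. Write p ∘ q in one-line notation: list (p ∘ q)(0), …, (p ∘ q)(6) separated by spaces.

2 5 1 4 3 6 0

For each element, apply q then p: 0 → 4 → 2; 1 → 3 → 5; 2 → 0 → 1; 3 → 2 → 4; 4 → 6 → 3; 5 → 1 → 6; 6 → 5 → 0.
So p ∘ q in one-line form is 2 5 1 4 3 6 0.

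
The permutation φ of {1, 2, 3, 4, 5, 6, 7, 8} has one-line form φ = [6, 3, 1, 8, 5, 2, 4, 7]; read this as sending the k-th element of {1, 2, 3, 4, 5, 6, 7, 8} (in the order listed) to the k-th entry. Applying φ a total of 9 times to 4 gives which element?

Tracing 4 → 8 → … returns to 4 after 3 steps, so 4 lies in a 3-cycle (4 8 7).
Since the cycle has length 3, φ^9 acts on it the same as φ^0 (9 mod 3 = 0).
So φ^9(4) = 4.

4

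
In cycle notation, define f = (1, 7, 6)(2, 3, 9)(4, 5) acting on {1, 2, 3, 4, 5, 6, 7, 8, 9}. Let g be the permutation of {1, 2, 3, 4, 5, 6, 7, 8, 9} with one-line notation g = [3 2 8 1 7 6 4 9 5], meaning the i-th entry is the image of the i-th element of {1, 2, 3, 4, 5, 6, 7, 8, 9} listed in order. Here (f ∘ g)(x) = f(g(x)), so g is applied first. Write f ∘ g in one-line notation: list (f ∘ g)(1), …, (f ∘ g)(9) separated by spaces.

9 3 8 7 6 1 5 2 4

(f ∘ g)(x) = f(g(x)). Computing each image: f(g(1)) = f(3) = 9, f(g(2)) = f(2) = 3, f(g(3)) = f(8) = 8, f(g(4)) = f(1) = 7, f(g(5)) = f(7) = 6, f(g(6)) = f(6) = 1, f(g(7)) = f(4) = 5, f(g(8)) = f(9) = 2, f(g(9)) = f(5) = 4.
Hence f ∘ g = [9 3 8 7 6 1 5 2 4].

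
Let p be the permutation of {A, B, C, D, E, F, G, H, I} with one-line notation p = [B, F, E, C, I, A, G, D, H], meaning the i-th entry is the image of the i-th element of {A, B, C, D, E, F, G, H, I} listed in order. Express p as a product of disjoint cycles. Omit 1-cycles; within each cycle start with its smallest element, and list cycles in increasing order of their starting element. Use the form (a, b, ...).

From A: A → B → F → A, closing the cycle (A, B, F).
Repeating from the next unused element and collecting all non-trivial cycles gives (A, B, F)(C, E, I, H, D).

(A, B, F)(C, E, I, H, D)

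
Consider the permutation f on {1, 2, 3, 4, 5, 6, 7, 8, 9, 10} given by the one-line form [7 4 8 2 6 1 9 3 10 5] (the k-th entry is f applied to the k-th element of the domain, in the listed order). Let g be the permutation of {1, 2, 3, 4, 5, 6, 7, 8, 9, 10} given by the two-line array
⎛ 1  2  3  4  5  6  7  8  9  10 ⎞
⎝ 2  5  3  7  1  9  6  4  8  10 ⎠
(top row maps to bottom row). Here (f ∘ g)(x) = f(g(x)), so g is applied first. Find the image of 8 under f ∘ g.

(f ∘ g)(8) = f(g(8)). g(8) = 4, then f(4) = 2. So (f ∘ g)(8) = 2.

2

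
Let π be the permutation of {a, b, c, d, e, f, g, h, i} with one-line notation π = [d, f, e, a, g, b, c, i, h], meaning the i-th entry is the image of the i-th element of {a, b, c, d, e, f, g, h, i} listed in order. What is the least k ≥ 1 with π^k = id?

6

The disjoint-cycle form of π has cycle lengths 3, 2, 2, 2.
The order of π is the least common multiple of its cycle lengths: lcm(3, 2, 2, 2) = 6.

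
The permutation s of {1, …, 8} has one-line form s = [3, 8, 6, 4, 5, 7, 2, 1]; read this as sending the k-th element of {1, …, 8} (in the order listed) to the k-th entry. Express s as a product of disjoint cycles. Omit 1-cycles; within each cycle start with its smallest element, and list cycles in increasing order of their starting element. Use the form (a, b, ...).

From 1: 1 → 3 → 6 → 7 → 2 → 8 → 1, closing the cycle (1, 3, 6, 7, 2, 8).
Continuing from each remaining unvisited element yields (1, 3, 6, 7, 2, 8).

(1, 3, 6, 7, 2, 8)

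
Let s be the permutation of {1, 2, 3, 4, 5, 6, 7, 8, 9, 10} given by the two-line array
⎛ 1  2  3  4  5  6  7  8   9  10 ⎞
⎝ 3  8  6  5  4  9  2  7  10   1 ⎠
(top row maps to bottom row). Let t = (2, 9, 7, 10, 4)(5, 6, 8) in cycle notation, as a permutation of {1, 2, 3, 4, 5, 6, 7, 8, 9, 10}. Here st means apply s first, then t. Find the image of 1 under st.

(st)(1) = t(s(1)). s(1) = 3, then t(3) = 3. So (st)(1) = 3.

3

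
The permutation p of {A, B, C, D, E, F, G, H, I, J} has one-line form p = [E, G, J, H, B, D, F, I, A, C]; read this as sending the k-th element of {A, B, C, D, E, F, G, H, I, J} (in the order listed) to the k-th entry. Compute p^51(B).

Tracing B → G → … returns to B after 8 steps, so B lies in an 8-cycle (A E B G F D H I).
On an 8-cycle, p^8 is the identity, so p^51 = p^3 there (51 ≡ 3 mod 8).
Stepping 3 places around the cycle: B → G → F → D.

D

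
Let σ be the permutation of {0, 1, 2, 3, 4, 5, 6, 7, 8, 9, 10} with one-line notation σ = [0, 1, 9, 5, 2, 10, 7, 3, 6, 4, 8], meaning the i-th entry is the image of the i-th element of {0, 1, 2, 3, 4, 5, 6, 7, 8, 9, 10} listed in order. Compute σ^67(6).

7

Tracing 6 → 7 → … returns to 6 after 6 steps, so 6 lies in a 6-cycle (3, 5, 10, 8, 6, 7).
Powers repeat with period 6 on this cycle, and 67 mod 6 = 1, so σ^67(6) = σ^1(6).
Advancing 1 step from 6: 6 → 7.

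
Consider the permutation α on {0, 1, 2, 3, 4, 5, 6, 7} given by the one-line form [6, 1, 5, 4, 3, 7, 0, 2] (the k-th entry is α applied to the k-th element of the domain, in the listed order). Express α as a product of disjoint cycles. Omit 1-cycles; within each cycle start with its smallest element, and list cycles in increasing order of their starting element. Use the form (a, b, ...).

(0, 6)(2, 5, 7)(3, 4)

Iterating α from 0 gives 0 → 6 → 0; that is the 2-cycle (0, 6).
Continuing from each remaining unvisited element yields (0, 6)(2, 5, 7)(3, 4).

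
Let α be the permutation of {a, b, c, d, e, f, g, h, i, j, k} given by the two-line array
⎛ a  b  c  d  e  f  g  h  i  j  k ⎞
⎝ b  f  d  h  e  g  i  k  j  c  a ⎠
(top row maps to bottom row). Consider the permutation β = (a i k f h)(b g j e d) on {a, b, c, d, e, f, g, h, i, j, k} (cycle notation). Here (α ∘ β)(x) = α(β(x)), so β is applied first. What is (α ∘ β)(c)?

First apply β: β(c) = c, then α(c) = d. Thus (α ∘ β)(c) = d.

d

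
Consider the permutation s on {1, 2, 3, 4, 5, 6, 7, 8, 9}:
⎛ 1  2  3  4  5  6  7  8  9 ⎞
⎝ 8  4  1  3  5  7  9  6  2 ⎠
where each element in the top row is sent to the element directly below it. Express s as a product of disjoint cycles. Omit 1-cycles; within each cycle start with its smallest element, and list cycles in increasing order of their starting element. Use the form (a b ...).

Iterating s from 1 gives 1 → 8 → 6 → 7 → 9 → 2 → 4 → 3 → 1; that is the 8-cycle (1 8 6 7 9 2 4 3).
Continuing from each remaining unvisited element yields (1 8 6 7 9 2 4 3).

(1 8 6 7 9 2 4 3)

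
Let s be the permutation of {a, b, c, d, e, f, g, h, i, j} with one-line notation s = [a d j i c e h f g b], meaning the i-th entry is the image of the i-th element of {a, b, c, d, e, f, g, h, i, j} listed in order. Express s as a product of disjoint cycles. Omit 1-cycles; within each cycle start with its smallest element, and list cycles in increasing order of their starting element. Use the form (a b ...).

Start at b and follow images: b → d → i → g → h → f → e → c → j → b, giving the cycle (b d i g h f e c j).
Continuing from each remaining unvisited element yields (b d i g h f e c j).

(b d i g h f e c j)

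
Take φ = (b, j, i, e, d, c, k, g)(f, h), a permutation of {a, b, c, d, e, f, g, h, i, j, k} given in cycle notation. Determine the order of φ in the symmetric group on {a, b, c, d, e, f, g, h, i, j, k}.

8

The cycle type of φ is (8, 2, 1).
Since disjoint cycles commute, ord(φ) = lcm(8, 2) = 8.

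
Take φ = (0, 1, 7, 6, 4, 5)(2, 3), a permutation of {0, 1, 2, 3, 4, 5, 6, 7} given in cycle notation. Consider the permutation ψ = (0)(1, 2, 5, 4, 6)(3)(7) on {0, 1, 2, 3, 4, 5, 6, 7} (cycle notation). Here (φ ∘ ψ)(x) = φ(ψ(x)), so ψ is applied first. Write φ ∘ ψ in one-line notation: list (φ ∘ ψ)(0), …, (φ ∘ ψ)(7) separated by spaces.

(φ ∘ ψ)(x) = φ(ψ(x)). Computing each image: φ(ψ(0)) = φ(0) = 1, φ(ψ(1)) = φ(2) = 3, φ(ψ(2)) = φ(5) = 0, φ(ψ(3)) = φ(3) = 2, φ(ψ(4)) = φ(6) = 4, φ(ψ(5)) = φ(4) = 5, φ(ψ(6)) = φ(1) = 7, φ(ψ(7)) = φ(7) = 6.
Hence φ ∘ ψ = [1 3 0 2 4 5 7 6].

1 3 0 2 4 5 7 6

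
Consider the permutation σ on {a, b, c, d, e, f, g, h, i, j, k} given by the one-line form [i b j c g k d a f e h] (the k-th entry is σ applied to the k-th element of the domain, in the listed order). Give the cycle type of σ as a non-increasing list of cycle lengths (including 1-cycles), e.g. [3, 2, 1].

[5, 5, 1]

The disjoint cycles are (a, i, f, k, h)(b)(c, j, e, g, d), with lengths 5, 5, 1 in non-increasing order.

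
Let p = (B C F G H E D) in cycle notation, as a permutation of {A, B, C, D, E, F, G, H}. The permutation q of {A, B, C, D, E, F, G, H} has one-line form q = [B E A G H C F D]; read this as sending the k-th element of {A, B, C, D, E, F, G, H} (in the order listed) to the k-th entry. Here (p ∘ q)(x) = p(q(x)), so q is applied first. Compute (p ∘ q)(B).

D

(p ∘ q)(B) = p(q(B)). q(B) = E, then p(E) = D. So (p ∘ q)(B) = D.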